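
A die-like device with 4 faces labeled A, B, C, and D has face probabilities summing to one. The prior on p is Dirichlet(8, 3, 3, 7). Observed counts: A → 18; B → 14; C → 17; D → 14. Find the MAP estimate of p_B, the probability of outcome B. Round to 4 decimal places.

The posterior is Dirichlet(αᵢ + nᵢ) = Dirichlet(26, 17, 20, 21).
For a Dirichlet(a₁,…,a_K) with all aᵢ > 1, the mode has j-th component (aⱼ − 1)/(Σaᵢ − K).
Here Σaᵢ = 84 and K = 4, so p_B = (17 − 1)/(84 − 4) = 16/80 ≈ 0.2000.

MAP estimate of p_B = 0.2000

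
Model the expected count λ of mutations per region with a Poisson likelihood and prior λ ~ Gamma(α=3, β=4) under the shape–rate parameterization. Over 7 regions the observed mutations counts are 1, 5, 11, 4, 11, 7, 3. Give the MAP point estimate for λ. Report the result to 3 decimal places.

λ̂_MAP = 4.000

Σxᵢ = 1+5+11+4+11+7+3 = 42, with n = 7.
Posterior ∝ λ^2e^(−4λ) · λ^42e^(−7λ) = λ^44e^(−11λ), i.e. Gamma(shape=45, rate=11).
The mode of a Gamma(a, b) with a ≥ 1 (shape–rate) is (a−1)/b = 44/11 ≈ 4.000.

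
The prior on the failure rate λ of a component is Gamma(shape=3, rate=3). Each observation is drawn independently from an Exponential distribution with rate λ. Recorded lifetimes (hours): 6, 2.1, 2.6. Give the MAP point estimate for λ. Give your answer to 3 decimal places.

λ̂_MAP = 0.365

The Exponential(rate=λ) likelihood is ∝ λ^n e^(−λΣtᵢ). Here n = 3 and Σtᵢ = 6 + 2.1 + 2.6 = 10.7.
Posterior ∝ λ^2e^(−3λ) · λ^3e^(−10.7λ) = λ^5e^(−13.7λ), i.e. Gamma(6, 13.7).
Mode = (a−1)/b = 5/13.7 ≈ 0.365.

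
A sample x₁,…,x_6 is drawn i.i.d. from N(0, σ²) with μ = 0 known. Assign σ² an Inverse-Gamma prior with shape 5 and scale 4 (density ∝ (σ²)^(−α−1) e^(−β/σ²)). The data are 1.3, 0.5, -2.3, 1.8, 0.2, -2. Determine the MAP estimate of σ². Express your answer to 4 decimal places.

Sum of squared deviations about the known mean: SS = (1.3−0)² + (0.5−0)² + (-2.3−0)² + (1.8−0)² + (0.2−0)² + (-2−0)² = 14.51.
The Normal likelihood contributes (σ²)^(−n/2) exp(−SS/(2σ²)), so the posterior is Inverse-Gamma(α + n/2, β + SS/2) = Inverse-Gamma(8, 11.255).
The mode of Inverse-Gamma(a, b) is b/(a+1) = 11.255/9 ≈ 1.2506.

σ̂²_MAP = 1.2506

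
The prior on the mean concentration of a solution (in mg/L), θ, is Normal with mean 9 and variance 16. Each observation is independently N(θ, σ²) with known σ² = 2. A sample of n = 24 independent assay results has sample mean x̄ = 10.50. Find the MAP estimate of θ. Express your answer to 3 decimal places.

n = 24, x̄ = 10.50.
For a Normal prior and Normal likelihood with known variance, the posterior is Normal; its mode equals its mean, the precision-weighted average.
Prior precision 1/σ₀² = 1/16 = 0.0625; data precision n/σ² = 24/2 = 12.
θ̂ = (0.0625·9 + 12·10.5) / (0.0625 + 12) = 126.5625/12.0625 = 2025/193 ≈ 10.492.

θ̂_MAP = 10.492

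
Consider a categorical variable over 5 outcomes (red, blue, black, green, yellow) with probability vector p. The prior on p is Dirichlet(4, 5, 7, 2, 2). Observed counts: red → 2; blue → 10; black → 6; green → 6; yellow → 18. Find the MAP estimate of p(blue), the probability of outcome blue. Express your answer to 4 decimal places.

The posterior is Dirichlet(αᵢ + nᵢ) = Dirichlet(6, 15, 13, 8, 20).
For a Dirichlet(a₁,…,a_K) with all aᵢ > 1, the mode has j-th component (aⱼ − 1)/(Σaᵢ − K).
Here Σaᵢ = 62 and K = 5, so p(blue) = (15 − 1)/(62 − 5) = 14/57 ≈ 0.2456.

MAP estimate of p(blue) = 0.2456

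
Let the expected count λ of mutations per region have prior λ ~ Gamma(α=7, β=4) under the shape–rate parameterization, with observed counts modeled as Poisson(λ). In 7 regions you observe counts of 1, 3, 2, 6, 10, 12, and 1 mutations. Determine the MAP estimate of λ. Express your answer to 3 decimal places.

λ̂_MAP = 3.727

Σxᵢ = 1+3+2+6+10+12+1 = 35, with n = 7.
Posterior ∝ λ^6e^(−4λ) · λ^35e^(−7λ) = λ^41e^(−11λ), i.e. Gamma(shape=42, rate=11).
The mode of a Gamma(a, b) with a ≥ 1 (shape–rate) is (a−1)/b = 41/11 ≈ 3.727.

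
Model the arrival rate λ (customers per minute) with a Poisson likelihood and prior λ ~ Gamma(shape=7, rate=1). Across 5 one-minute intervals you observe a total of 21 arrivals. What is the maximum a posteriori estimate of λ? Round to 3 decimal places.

Σxᵢ = 21, n = 5.
Posterior ∝ λ^6e^(−1λ) · λ^21e^(−5λ) = λ^27e^(−6λ), i.e. Gamma(shape=28, rate=6).
The mode of a Gamma(a, b) with a ≥ 1 (shape–rate) is (a−1)/b = 27/6 ≈ 4.500.

λ̂_MAP = 4.500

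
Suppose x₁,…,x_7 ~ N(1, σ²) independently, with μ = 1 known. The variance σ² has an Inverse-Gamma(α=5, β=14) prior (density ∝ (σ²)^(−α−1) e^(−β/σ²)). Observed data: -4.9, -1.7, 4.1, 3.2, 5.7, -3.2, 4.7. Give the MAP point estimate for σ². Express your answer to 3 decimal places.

Sum of squared deviations about the known mean: SS = (-4.9−1)² + (-1.7−1)² + (4.1−1)² + (3.2−1)² + (5.7−1)² + (-3.2−1)² + (4.7−1)² = 109.97.
The Normal likelihood contributes (σ²)^(−n/2) exp(−SS/(2σ²)), so the posterior is Inverse-Gamma(α + n/2, β + SS/2) = Inverse-Gamma(8.5, 68.985).
The mode of Inverse-Gamma(a, b) is b/(a+1) = 68.985/9.5 ≈ 7.262.

σ̂²_MAP = 7.262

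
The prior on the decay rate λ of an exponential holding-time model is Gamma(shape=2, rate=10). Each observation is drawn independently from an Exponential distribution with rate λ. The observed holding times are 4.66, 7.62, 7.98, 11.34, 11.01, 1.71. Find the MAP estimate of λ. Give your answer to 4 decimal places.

The Exponential(rate=λ) likelihood is ∝ λ^n e^(−λΣtᵢ). Here n = 6 and Σtᵢ = 4.66 + 7.62 + 7.98 + 11.34 + 11.01 + 1.71 = 44.32.
Posterior ∝ λe^(−10λ) · λ^6e^(−44.32λ) = λ^7e^(−54.32λ), i.e. Gamma(8, 54.32).
Mode = (a−1)/b = 7/54.32 ≈ 0.1289.

λ̂_MAP = 0.1289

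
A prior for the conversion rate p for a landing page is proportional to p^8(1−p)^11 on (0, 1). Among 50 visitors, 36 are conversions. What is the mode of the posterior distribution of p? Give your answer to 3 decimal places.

The prior density ∝ p^8(1−p)^11 is the kernel of Beta(9, 12).
Data: 36 successes in 50 trials. The binomial likelihood contributes p^36(1−p)^14, so the posterior is Beta(9+36, 12+14) = Beta(45, 26).
For Beta(a, b) with a, b > 1 the mode is (a−1)/(a+b−2) = 44/69 ≈ 0.638.

p̂_MAP = 0.638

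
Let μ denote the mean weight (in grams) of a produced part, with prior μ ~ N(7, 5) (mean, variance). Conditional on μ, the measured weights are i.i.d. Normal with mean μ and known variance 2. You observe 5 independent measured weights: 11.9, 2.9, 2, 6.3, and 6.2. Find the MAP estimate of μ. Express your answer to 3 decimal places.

n = 5; x̄ = (11.9 + 2.9 + 2 + 6.3 + 6.2)/5 = 29.3/5 = 5.86.
For a Normal prior and Normal likelihood with known variance, the posterior is Normal; its mode equals its mean, the precision-weighted average.
Prior precision 1/σ₀² = 1/5 = 0.2; data precision n/σ² = 5/2 = 2.5.
μ̂ = (0.2·7 + 2.5·5.86) / (0.2 + 2.5) = 16.05/2.7 = 107/18 ≈ 5.944.

μ̂_MAP = 5.944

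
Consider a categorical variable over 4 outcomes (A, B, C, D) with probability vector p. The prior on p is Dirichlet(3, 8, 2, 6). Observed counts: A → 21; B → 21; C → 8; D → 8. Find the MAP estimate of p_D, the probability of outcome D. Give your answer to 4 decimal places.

The posterior is Dirichlet(αᵢ + nᵢ) = Dirichlet(24, 29, 10, 14).
For a Dirichlet(a₁,…,a_K) with all aᵢ > 1, the mode has j-th component (aⱼ − 1)/(Σaᵢ − K).
Here Σaᵢ = 77 and K = 4, so p_D = (14 − 1)/(77 − 4) = 13/73 ≈ 0.1781.

MAP estimate of p_D = 0.1781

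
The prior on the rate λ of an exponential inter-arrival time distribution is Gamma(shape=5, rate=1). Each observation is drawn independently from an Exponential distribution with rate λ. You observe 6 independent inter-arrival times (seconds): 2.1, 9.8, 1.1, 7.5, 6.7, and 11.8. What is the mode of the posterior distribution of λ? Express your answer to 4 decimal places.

λ̂_MAP = 0.2500

The Exponential(rate=λ) likelihood is ∝ λ^n e^(−λΣtᵢ). Here n = 6 and Σtᵢ = 2.1 + 9.8 + 1.1 + 7.5 + 6.7 + 11.8 = 39.
Posterior ∝ λ^4e^(−1λ) · λ^6e^(−39λ) = λ^10e^(−40λ), i.e. Gamma(11, 40).
Mode = (a−1)/b = 10/40 ≈ 0.2500.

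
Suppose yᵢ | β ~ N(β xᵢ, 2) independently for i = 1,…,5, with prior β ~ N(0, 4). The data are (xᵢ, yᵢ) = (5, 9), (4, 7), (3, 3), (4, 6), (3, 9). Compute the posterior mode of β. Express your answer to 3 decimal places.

β̂_MAP = 1.762

log p(β | y) = −Σ(yᵢ − βxᵢ)²/(2·2) − β²/(2·4) + const.
Setting the derivative to zero: Σxᵢ(yᵢ − βxᵢ)/2 − β/4 = 0, so β = Σxᵢyᵢ / (Σxᵢ² + σ²/τ²).
Σxᵢyᵢ = 5·9 + 4·7 + 3·3 + 4·6 + 3·9 = 133; Σxᵢ² = 75; σ²/τ² = 0.5.
β̂_MAP = 133 / (75 + 0.5) = 133/75.5 ≈ 1.762.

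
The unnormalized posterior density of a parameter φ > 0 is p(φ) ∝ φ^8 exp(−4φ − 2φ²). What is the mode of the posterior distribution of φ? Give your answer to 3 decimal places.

φ̂_MAP = 1.000

ℓ'(φ) = 8/φ − 4 − 4φ. Setting this to zero and multiplying by φ: 4φ² + 4φ − 8 = 0.
φ = (−4 + √(4² + 4·4·8)) / (2·4) = (−4 + √144) / 8 = (−4 + 12)/8 = 1.
ℓ''(φ) = −8/φ² − 4 < 0, confirming a maximum.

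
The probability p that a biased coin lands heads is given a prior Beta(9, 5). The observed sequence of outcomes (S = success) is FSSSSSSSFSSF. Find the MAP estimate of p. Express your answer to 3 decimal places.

Prior: Beta(9, 5).
Data: 9 successes in 12 trials (from the sequence). The binomial likelihood contributes p^9(1−p)^3, so the posterior is Beta(9+9, 5+3) = Beta(18, 8).
For Beta(a, b) with a, b > 1 the mode is (a−1)/(a+b−2) = 17/24 ≈ 0.708.

p̂_MAP = 0.708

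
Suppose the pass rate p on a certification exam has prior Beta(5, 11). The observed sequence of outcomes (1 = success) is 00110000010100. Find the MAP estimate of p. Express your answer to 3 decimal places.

p̂_MAP = 0.286

Prior: Beta(5, 11).
Data: 4 successes in 14 trials (from the sequence). The binomial likelihood contributes p^4(1−p)^10, so the posterior is Beta(5+4, 11+10) = Beta(9, 21).
For Beta(a, b) with a, b > 1 the mode is (a−1)/(a+b−2) = 8/28 ≈ 0.286.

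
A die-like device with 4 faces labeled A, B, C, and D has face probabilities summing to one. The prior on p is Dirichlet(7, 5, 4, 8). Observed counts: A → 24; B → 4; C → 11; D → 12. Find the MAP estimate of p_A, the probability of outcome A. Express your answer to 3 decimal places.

The posterior is Dirichlet(αᵢ + nᵢ) = Dirichlet(31, 9, 15, 20).
For a Dirichlet(a₁,…,a_K) with all aᵢ > 1, the mode has j-th component (aⱼ − 1)/(Σaᵢ − K).
Here Σaᵢ = 75 and K = 4, so p_A = (31 − 1)/(75 − 4) = 30/71 ≈ 0.423.

MAP estimate of p_A = 0.423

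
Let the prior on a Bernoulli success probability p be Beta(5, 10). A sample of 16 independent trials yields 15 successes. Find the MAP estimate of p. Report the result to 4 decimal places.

Prior: Beta(5, 10).
Data: 15 successes in 16 trials. The binomial likelihood contributes p^15(1−p)^1, so the posterior is Beta(5+15, 10+1) = Beta(20, 11).
For Beta(a, b) with a, b > 1 the mode is (a−1)/(a+b−2) = 19/29 ≈ 0.6552.

p̂_MAP = 0.6552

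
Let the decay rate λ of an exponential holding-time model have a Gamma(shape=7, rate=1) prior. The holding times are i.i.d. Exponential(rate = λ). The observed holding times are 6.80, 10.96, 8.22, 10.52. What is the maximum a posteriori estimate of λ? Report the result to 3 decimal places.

λ̂_MAP = 0.267

The Exponential(rate=λ) likelihood is ∝ λ^n e^(−λΣtᵢ). Here n = 4 and Σtᵢ = 6.80 + 10.96 + 8.22 + 10.52 = 36.50.
Posterior ∝ λ^6e^(−1λ) · λ^4e^(−36.50λ) = λ^10e^(−37.50λ), i.e. Gamma(11, 37.50).
Mode = (a−1)/b = 10/37.50 ≈ 0.267.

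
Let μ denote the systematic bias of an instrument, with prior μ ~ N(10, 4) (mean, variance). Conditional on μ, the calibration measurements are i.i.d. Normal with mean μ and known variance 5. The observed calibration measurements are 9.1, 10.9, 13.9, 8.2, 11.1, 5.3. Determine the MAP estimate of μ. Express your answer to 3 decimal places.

n = 6; x̄ = (9.1 + 10.9 + 13.9 + 8.2 + 11.1 + 5.3)/6 = 58.5/6 = 9.75.
For a Normal prior and Normal likelihood with known variance, the posterior is Normal; its mode equals its mean, the precision-weighted average.
Prior precision 1/σ₀² = 1/4 = 0.25; data precision n/σ² = 6/5 = 1.2.
μ̂ = (0.25·10 + 1.2·9.75) / (0.25 + 1.2) = 14.2/1.45 = 284/29 ≈ 9.793.

μ̂_MAP = 9.793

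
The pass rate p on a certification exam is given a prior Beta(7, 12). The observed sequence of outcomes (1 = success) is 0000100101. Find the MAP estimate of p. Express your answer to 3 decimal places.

Prior: Beta(7, 12).
Data: 3 successes in 10 trials (from the sequence). The binomial likelihood contributes p^3(1−p)^7, so the posterior is Beta(7+3, 12+7) = Beta(10, 19).
For Beta(a, b) with a, b > 1 the mode is (a−1)/(a+b−2) = 9/27 ≈ 0.333.

p̂_MAP = 0.333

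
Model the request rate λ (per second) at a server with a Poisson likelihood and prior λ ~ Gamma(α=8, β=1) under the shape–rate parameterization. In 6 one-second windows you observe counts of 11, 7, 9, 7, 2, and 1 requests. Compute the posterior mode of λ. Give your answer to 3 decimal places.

Σxᵢ = 11+7+9+7+2+1 = 37, with n = 6.
Posterior ∝ λ^7e^(−1λ) · λ^37e^(−6λ) = λ^44e^(−7λ), i.e. Gamma(shape=45, rate=7).
The mode of a Gamma(a, b) with a ≥ 1 (shape–rate) is (a−1)/b = 44/7 ≈ 6.286.

λ̂_MAP = 6.286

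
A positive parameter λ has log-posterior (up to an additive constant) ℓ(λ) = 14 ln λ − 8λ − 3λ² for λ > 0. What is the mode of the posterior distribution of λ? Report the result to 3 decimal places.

λ̂_MAP = 1.000

ℓ'(λ) = 14/λ − 8 − 6λ. Setting this to zero and multiplying by λ: 6λ² + 8λ − 14 = 0.
λ = (−8 + √(8² + 4·6·14)) / (2·6) = (−8 + √400) / 12 = (−8 + 20)/12 = 1.
ℓ''(λ) = −14/λ² − 6 < 0, confirming a maximum.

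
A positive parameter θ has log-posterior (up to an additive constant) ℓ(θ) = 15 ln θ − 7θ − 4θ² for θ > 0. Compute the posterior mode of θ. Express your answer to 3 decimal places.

ℓ'(θ) = 15/θ − 7 − 8θ. Setting this to zero and multiplying by θ: 8θ² + 7θ − 15 = 0.
θ = (−7 + √(7² + 4·8·15)) / (2·8) = (−7 + √529) / 16 = (−7 + 23)/16 = 1.
ℓ''(θ) = −15/θ² − 8 < 0, confirming a maximum.

θ̂_MAP = 1.000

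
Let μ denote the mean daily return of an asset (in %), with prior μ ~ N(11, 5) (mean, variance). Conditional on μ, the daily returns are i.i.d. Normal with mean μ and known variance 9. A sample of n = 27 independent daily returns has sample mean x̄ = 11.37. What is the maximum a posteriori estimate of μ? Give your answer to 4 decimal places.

n = 27, x̄ = 11.37.
For a Normal prior and Normal likelihood with known variance, the posterior is Normal; its mode equals its mean, the precision-weighted average.
Prior precision 1/σ₀² = 1/5 = 0.2; data precision n/σ² = 27/9 = 3.
μ̂ = (0.2·11 + 3·11.37) / (0.2 + 3) = 36.31/3.2 = 11.346875 ≈ 11.3469.

μ̂_MAP = 11.3469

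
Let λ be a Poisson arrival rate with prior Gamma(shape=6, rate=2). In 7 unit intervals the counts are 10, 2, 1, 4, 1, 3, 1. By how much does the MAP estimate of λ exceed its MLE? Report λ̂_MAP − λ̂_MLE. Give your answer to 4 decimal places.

MAP − MLE = -0.1429

Σxᵢ = 22. Posterior is Gamma(28, 9); MAP = (28−1)/9 = 27/9 ≈ 3.00000.
MLE = x̄ = 22/7 ≈ 3.14286.
Difference = 27/9 − 22/7 = -1/7 ≈ -0.1429.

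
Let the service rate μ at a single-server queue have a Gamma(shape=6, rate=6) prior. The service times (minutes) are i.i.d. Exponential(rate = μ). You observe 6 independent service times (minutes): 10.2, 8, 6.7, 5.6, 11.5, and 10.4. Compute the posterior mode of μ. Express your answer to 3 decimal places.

The Exponential(rate=μ) likelihood is ∝ μ^n e^(−μΣtᵢ). Here n = 6 and Σtᵢ = 10.2 + 8 + 6.7 + 5.6 + 11.5 + 10.4 = 52.4.
Posterior ∝ μ^5e^(−6μ) · μ^6e^(−52.4μ) = μ^11e^(−58.4μ), i.e. Gamma(12, 58.4).
Mode = (a−1)/b = 11/58.4 ≈ 0.188.

μ̂_MAP = 0.188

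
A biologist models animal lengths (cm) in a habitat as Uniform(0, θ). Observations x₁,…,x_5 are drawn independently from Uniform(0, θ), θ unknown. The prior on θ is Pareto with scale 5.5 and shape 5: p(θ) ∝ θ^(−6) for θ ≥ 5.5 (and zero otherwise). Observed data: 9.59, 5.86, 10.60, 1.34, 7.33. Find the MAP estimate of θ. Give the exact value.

The Uniform(0, θ) likelihood is θ^(−n) for θ ≥ max(xᵢ), zero otherwise. Here max(xᵢ) = 10.60.
Posterior ∝ θ^(−6) · θ^(−5) = θ^(−11) on θ ≥ max(5.5, 10.60) = 10.60.
This density is strictly decreasing in θ, so the posterior mode lies at the lower boundary of the support.

θ̂_MAP = 10.60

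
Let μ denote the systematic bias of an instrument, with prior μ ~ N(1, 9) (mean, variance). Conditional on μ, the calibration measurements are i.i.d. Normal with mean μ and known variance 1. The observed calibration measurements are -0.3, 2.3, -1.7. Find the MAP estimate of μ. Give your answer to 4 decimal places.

μ̂_MAP = 0.1321

n = 3; x̄ = ((-0.3) + 2.3 + (-1.7))/3 = 0.3/3 = 0.1.
For a Normal prior and Normal likelihood with known variance, the posterior is Normal; its mode equals its mean, the precision-weighted average.
Prior precision 1/σ₀² = 1/9; data precision n/σ² = 3/1 = 3.
μ̂ = ((1/9)·1 + 3·0.1) / (1/9 + 3) = (37/90)/(28/9) = 37/280 ≈ 0.1321.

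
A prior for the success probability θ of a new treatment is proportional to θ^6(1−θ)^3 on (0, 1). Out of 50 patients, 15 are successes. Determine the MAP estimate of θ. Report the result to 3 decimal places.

The prior density ∝ θ^6(1−θ)^3 is the kernel of Beta(7, 4).
Data: 15 successes in 50 trials. The binomial likelihood contributes θ^15(1−θ)^35, so the posterior is Beta(7+15, 4+35) = Beta(22, 39).
For Beta(a, b) with a, b > 1 the mode is (a−1)/(a+b−2) = 21/59 ≈ 0.356.

θ̂_MAP = 0.356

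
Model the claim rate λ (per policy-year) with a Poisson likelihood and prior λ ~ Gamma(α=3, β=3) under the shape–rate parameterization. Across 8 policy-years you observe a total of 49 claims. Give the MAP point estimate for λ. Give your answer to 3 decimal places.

λ̂_MAP = 4.636

Σxᵢ = 49, n = 8.
Posterior ∝ λ^2e^(−3λ) · λ^49e^(−8λ) = λ^51e^(−11λ), i.e. Gamma(shape=52, rate=11).
The mode of a Gamma(a, b) with a ≥ 1 (shape–rate) is (a−1)/b = 51/11 ≈ 4.636.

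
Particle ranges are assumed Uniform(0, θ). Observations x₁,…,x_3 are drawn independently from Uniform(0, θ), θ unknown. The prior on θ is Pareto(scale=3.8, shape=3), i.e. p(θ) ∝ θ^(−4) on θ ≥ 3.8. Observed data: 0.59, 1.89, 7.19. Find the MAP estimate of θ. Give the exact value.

The Uniform(0, θ) likelihood is θ^(−n) for θ ≥ max(xᵢ), zero otherwise. Here max(xᵢ) = 7.19.
Posterior ∝ θ^(−4) · θ^(−3) = θ^(−7) on θ ≥ max(3.8, 7.19) = 7.19.
This density is strictly decreasing in θ, so the posterior mode lies at the lower boundary of the support.

θ̂_MAP = 7.19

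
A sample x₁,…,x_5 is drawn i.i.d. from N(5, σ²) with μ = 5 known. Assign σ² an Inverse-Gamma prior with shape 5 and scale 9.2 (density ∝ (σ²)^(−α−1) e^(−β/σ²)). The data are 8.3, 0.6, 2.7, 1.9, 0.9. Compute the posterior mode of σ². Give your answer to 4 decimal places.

σ̂²_MAP = 4.7271

Sum of squared deviations about the known mean: SS = (8.3−5)² + (0.6−5)² + (2.7−5)² + (1.9−5)² + (0.9−5)² = 61.96.
The Normal likelihood contributes (σ²)^(−n/2) exp(−SS/(2σ²)), so the posterior is Inverse-Gamma(α + n/2, β + SS/2) = Inverse-Gamma(7.5, 40.18).
The mode of Inverse-Gamma(a, b) is b/(a+1) = 40.18/8.5 ≈ 4.7271.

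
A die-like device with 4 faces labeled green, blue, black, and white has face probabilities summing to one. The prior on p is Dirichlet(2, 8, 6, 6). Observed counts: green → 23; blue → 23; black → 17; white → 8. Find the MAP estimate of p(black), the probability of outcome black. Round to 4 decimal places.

MAP estimate of p(black) = 0.2472

The posterior is Dirichlet(αᵢ + nᵢ) = Dirichlet(25, 31, 23, 14).
For a Dirichlet(a₁,…,a_K) with all aᵢ > 1, the mode has j-th component (aⱼ − 1)/(Σaᵢ − K).
Here Σaᵢ = 93 and K = 4, so p(black) = (23 − 1)/(93 − 4) = 22/89 ≈ 0.2472.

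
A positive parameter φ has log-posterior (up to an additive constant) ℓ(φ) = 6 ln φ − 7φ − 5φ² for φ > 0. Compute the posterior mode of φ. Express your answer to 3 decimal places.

φ̂_MAP = 0.500

ℓ'(φ) = 6/φ − 7 − 10φ. Setting this to zero and multiplying by φ: 10φ² + 7φ − 6 = 0.
φ = (−7 + √(7² + 4·10·6)) / (2·10) = (−7 + √289) / 20 = (−7 + 17)/20 = 1/2.
ℓ''(φ) = −6/φ² − 10 < 0, confirming a maximum.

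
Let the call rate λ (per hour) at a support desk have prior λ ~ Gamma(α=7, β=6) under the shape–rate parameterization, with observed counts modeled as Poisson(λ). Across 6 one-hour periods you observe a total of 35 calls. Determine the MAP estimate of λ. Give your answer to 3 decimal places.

Σxᵢ = 35, n = 6.
Posterior ∝ λ^6e^(−6λ) · λ^35e^(−6λ) = λ^41e^(−12λ), i.e. Gamma(shape=42, rate=12).
The mode of a Gamma(a, b) with a ≥ 1 (shape–rate) is (a−1)/b = 41/12 ≈ 3.417.

λ̂_MAP = 3.417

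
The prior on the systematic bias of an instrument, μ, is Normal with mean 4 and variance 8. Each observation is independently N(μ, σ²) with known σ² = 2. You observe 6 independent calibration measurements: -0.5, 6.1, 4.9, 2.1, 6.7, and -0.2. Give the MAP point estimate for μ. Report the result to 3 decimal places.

n = 6; x̄ = ((-0.5) + 6.1 + 4.9 + 2.1 + 6.7 + (-0.2))/6 = 19.1/6 = 191/60 ≈ 3.1833.
For a Normal prior and Normal likelihood with known variance, the posterior is Normal; its mode equals its mean, the precision-weighted average.
Prior precision 1/σ₀² = 1/8 = 0.125; data precision n/σ² = 6/2 = 3.
μ̂ = (0.125·4 + 3·(191/60)) / (0.125 + 3) = 10.05/3.125 = 3.216.

μ̂_MAP = 3.216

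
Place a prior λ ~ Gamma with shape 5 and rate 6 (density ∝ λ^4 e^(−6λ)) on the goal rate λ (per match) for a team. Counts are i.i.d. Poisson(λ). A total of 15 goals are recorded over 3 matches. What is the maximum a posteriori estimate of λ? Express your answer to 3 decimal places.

λ̂_MAP = 2.111

Σxᵢ = 15, n = 3.
Posterior ∝ λ^4e^(−6λ) · λ^15e^(−3λ) = λ^19e^(−9λ), i.e. Gamma(shape=20, rate=9).
The mode of a Gamma(a, b) with a ≥ 1 (shape–rate) is (a−1)/b = 19/9 ≈ 2.111.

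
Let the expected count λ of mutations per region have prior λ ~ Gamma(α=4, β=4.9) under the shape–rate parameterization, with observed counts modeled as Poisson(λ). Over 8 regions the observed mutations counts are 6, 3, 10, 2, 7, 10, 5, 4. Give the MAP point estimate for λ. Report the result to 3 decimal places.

λ̂_MAP = 3.876

Σxᵢ = 6+3+10+2+7+10+5+4 = 47, with n = 8.
Posterior ∝ λ^3e^(−4.9λ) · λ^47e^(−8λ) = λ^50e^(−12.9λ), i.e. Gamma(shape=51, rate=12.9).
The mode of a Gamma(a, b) with a ≥ 1 (shape–rate) is (a−1)/b = 50/12.9 ≈ 3.876.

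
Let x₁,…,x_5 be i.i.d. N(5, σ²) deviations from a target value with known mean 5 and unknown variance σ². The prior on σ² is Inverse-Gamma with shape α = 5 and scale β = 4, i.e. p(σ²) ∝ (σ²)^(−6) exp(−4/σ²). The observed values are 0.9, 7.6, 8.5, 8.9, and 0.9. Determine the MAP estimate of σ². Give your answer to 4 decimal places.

Sum of squared deviations about the known mean: SS = (0.9−5)² + (7.6−5)² + (8.5−5)² + (8.9−5)² + (0.9−5)² = 67.84.
The Normal likelihood contributes (σ²)^(−n/2) exp(−SS/(2σ²)), so the posterior is Inverse-Gamma(α + n/2, β + SS/2) = Inverse-Gamma(7.5, 37.92).
The mode of Inverse-Gamma(a, b) is b/(a+1) = 37.92/8.5 ≈ 4.4612.

σ̂²_MAP = 4.4612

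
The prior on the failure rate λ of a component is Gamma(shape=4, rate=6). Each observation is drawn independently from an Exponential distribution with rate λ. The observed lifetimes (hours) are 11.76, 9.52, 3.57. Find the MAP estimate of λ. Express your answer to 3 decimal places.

The Exponential(rate=λ) likelihood is ∝ λ^n e^(−λΣtᵢ). Here n = 3 and Σtᵢ = 11.76 + 9.52 + 3.57 = 24.85.
Posterior ∝ λ^3e^(−6λ) · λ^3e^(−24.85λ) = λ^6e^(−30.85λ), i.e. Gamma(7, 30.85).
Mode = (a−1)/b = 6/30.85 ≈ 0.194.

λ̂_MAP = 0.194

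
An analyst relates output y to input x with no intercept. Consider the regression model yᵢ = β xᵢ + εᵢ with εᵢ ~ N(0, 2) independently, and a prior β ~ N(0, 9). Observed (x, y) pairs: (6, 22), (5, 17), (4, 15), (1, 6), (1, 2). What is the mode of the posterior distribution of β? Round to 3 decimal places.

log p(β | y) = −Σ(yᵢ − βxᵢ)²/(2·2) − β²/(2·9) + const.
Setting the derivative to zero: Σxᵢ(yᵢ − βxᵢ)/2 − β/9 = 0, so β = Σxᵢyᵢ / (Σxᵢ² + σ²/τ²).
Σxᵢyᵢ = 6·22 + 5·17 + 4·15 + 1·6 + 1·2 = 285; Σxᵢ² = 79; σ²/τ² = 2/9.
β̂_MAP = 285 / (79 + 2/9) = 285/(713/9) = 2565/713 ≈ 3.597.

β̂_MAP = 3.597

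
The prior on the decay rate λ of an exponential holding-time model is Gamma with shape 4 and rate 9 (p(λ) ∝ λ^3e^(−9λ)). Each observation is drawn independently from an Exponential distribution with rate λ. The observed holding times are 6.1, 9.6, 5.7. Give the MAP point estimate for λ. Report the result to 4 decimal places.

The Exponential(rate=λ) likelihood is ∝ λ^n e^(−λΣtᵢ). Here n = 3 and Σtᵢ = 6.1 + 9.6 + 5.7 = 21.4.
Posterior ∝ λ^3e^(−9λ) · λ^3e^(−21.4λ) = λ^6e^(−30.4λ), i.e. Gamma(7, 30.4).
Mode = (a−1)/b = 6/30.4 ≈ 0.1974.

λ̂_MAP = 0.1974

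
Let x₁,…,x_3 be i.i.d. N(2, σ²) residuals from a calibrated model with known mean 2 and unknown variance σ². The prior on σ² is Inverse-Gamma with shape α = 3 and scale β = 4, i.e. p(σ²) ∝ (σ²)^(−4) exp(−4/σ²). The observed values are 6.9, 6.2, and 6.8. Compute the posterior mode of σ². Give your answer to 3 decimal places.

σ̂²_MAP = 6.608

Sum of squared deviations about the known mean: SS = (6.9−2)² + (6.2−2)² + (6.8−2)² = 64.69.
The Normal likelihood contributes (σ²)^(−n/2) exp(−SS/(2σ²)), so the posterior is Inverse-Gamma(α + n/2, β + SS/2) = Inverse-Gamma(4.5, 36.345).
The mode of Inverse-Gamma(a, b) is b/(a+1) = 36.345/5.5 ≈ 6.608.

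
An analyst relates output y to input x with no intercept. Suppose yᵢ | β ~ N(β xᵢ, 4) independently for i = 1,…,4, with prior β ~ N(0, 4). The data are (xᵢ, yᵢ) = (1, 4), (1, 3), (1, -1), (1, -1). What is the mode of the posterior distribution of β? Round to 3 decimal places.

log p(β | y) = −Σ(yᵢ − βxᵢ)²/(2·4) − β²/(2·4) + const.
Setting the derivative to zero: Σxᵢ(yᵢ − βxᵢ)/4 − β/4 = 0, so β = Σxᵢyᵢ / (Σxᵢ² + σ²/τ²).
Σxᵢyᵢ = 1·4 + 1·3 + 1·(-1) + 1·(-1) = 5; Σxᵢ² = 4; σ²/τ² = 1.
β̂_MAP = 5 / (4 + 1) = 5/5 ≈ 1.000.

β̂_MAP = 1.000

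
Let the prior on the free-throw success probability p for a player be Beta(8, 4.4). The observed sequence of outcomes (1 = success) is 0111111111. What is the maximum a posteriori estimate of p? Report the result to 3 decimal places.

p̂_MAP = 0.784

Prior: Beta(8, 4.4).
Data: 9 successes in 10 trials (from the sequence). The binomial likelihood contributes p^9(1−p)^1, so the posterior is Beta(8+9, 4.4+1) = Beta(17, 5.4).
For Beta(a, b) with a, b > 1 the mode is (a−1)/(a+b−2) = 16/20.4 ≈ 0.784.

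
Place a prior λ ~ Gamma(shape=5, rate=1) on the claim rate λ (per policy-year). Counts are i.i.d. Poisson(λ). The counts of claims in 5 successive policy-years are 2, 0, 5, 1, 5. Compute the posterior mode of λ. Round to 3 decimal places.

Σxᵢ = 2+0+5+1+5 = 13, with n = 5.
Posterior ∝ λ^4e^(−1λ) · λ^13e^(−5λ) = λ^17e^(−6λ), i.e. Gamma(shape=18, rate=6).
The mode of a Gamma(a, b) with a ≥ 1 (shape–rate) is (a−1)/b = 17/6 ≈ 2.833.

λ̂_MAP = 2.833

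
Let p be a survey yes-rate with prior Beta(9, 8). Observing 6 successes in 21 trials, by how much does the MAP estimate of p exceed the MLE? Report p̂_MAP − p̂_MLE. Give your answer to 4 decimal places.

MAP − MLE = 0.1032

Posterior is Beta(15, 23); MAP = (15−1)/(38−2) = 14/36 ≈ 0.38889.
MLE ignores the prior: p̂_MLE = k/n = 6/21 ≈ 0.28571.
Difference = 14/36 − 6/21 = 13/126 ≈ 0.1032.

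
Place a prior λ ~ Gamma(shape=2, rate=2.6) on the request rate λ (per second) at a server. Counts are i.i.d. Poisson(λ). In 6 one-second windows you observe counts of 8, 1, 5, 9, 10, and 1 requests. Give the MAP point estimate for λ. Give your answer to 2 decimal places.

λ̂_MAP = 4.07

Σxᵢ = 8+1+5+9+10+1 = 34, with n = 6.
Posterior ∝ λe^(−2.6λ) · λ^34e^(−6λ) = λ^35e^(−8.6λ), i.e. Gamma(shape=36, rate=8.6).
The mode of a Gamma(a, b) with a ≥ 1 (shape–rate) is (a−1)/b = 35/8.6 ≈ 4.07.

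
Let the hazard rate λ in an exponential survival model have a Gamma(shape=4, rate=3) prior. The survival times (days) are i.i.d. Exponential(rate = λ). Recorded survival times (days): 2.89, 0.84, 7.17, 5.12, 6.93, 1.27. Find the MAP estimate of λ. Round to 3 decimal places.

λ̂_MAP = 0.331

The Exponential(rate=λ) likelihood is ∝ λ^n e^(−λΣtᵢ). Here n = 6 and Σtᵢ = 2.89 + 0.84 + 7.17 + 5.12 + 6.93 + 1.27 = 24.22.
Posterior ∝ λ^3e^(−3λ) · λ^6e^(−24.22λ) = λ^9e^(−27.22λ), i.e. Gamma(10, 27.22).
Mode = (a−1)/b = 9/27.22 ≈ 0.331.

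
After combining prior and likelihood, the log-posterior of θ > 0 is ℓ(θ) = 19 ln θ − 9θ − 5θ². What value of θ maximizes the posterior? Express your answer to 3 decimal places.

ℓ'(θ) = 19/θ − 9 − 10θ. Setting this to zero and multiplying by θ: 10θ² + 9θ − 19 = 0.
θ = (−9 + √(9² + 4·10·19)) / (2·10) = (−9 + √841) / 20 = (−9 + 29)/20 = 1.
ℓ''(θ) = −19/θ² − 10 < 0, confirming a maximum.

θ̂_MAP = 1.000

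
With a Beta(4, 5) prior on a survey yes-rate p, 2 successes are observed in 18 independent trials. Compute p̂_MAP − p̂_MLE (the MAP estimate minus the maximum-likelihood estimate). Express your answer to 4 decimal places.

MAP − MLE = 0.0889

Posterior is Beta(6, 21); MAP = (6−1)/(27−2) = 5/25 ≈ 0.20000.
MLE ignores the prior: p̂_MLE = k/n = 2/18 ≈ 0.11111.
Difference = 5/25 − 2/18 = 4/45 ≈ 0.0889.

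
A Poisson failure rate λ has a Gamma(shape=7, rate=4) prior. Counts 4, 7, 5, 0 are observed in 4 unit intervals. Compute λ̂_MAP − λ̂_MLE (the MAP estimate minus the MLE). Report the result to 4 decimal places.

Σxᵢ = 16. Posterior is Gamma(23, 8); MAP = (23−1)/8 = 22/8 ≈ 2.75000.
MLE = x̄ = 16/4 ≈ 4.00000.
Difference = 22/8 − 16/4 = -5/4 ≈ -1.2500.

MAP − MLE = -1.2500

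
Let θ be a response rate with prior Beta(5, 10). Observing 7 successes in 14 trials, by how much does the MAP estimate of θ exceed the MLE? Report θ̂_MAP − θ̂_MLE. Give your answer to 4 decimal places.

Posterior is Beta(12, 17); MAP = (12−1)/(29−2) = 11/27 ≈ 0.40741.
MLE ignores the prior: θ̂_MLE = k/n = 7/14 ≈ 0.50000.
Difference = 11/27 − 7/14 = -5/54 ≈ -0.0926.

MAP − MLE = -0.0926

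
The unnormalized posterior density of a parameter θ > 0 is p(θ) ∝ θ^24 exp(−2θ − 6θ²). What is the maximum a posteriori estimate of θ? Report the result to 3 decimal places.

ℓ'(θ) = 24/θ − 2 − 12θ. Setting this to zero and multiplying by θ: 12θ² + 2θ − 24 = 0.
θ = (−2 + √(2² + 4·12·24)) / (2·12) = (−2 + √1156) / 24 = (−2 + 34)/24 = 4/3.
ℓ''(θ) = −24/θ² − 12 < 0, confirming a maximum.

θ̂_MAP = 1.333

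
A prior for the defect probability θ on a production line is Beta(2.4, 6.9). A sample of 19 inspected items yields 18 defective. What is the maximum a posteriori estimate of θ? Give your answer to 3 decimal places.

θ̂_MAP = 0.738

Prior: Beta(2.4, 6.9).
Data: 18 successes in 19 trials. The binomial likelihood contributes θ^18(1−θ)^1, so the posterior is Beta(2.4+18, 6.9+1) = Beta(20.4, 7.9).
For Beta(a, b) with a, b > 1 the mode is (a−1)/(a+b−2) = 19.4/26.3 ≈ 0.738.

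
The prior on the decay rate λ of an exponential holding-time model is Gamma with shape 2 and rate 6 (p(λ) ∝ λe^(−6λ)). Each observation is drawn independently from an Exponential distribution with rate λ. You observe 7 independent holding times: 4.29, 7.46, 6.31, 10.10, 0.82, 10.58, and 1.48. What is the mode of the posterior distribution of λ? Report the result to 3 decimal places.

λ̂_MAP = 0.170

The Exponential(rate=λ) likelihood is ∝ λ^n e^(−λΣtᵢ). Here n = 7 and Σtᵢ = 4.29 + 7.46 + 6.31 + 10.10 + 0.82 + 10.58 + 1.48 = 41.04.
Posterior ∝ λe^(−6λ) · λ^7e^(−41.04λ) = λ^8e^(−47.04λ), i.e. Gamma(9, 47.04).
Mode = (a−1)/b = 8/47.04 ≈ 0.170.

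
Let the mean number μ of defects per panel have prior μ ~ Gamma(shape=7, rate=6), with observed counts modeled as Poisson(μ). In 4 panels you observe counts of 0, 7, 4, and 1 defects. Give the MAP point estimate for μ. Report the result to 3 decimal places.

Σxᵢ = 0+7+4+1 = 12, with n = 4.
Posterior ∝ μ^6e^(−6μ) · μ^12e^(−4μ) = μ^18e^(−10μ), i.e. Gamma(shape=19, rate=10).
The mode of a Gamma(a, b) with a ≥ 1 (shape–rate) is (a−1)/b = 18/10 ≈ 1.800.

μ̂_MAP = 1.800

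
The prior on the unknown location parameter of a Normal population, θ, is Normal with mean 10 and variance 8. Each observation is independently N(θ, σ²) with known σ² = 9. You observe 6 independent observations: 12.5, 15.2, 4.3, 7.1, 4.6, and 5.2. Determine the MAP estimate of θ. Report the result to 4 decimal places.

n = 6; x̄ = (12.5 + 15.2 + 4.3 + 7.1 + 4.6 + 5.2)/6 = 48.9/6 = 8.15.
For a Normal prior and Normal likelihood with known variance, the posterior is Normal; its mode equals its mean, the precision-weighted average.
Prior precision 1/σ₀² = 1/8 = 0.125; data precision n/σ² = 6/9 = 2/3.
θ̂ = (0.125·10 + (2/3)·8.15) / (0.125 + 2/3) = (401/60)/(19/24) = 802/95 ≈ 8.4421.

θ̂_MAP = 8.4421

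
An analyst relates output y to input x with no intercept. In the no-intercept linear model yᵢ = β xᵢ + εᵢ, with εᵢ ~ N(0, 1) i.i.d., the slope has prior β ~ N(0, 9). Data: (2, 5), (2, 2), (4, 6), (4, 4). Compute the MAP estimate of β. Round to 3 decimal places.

log p(β | y) = −Σ(yᵢ − βxᵢ)²/(2·1) − β²/(2·9) + const.
Setting the derivative to zero: Σxᵢ(yᵢ − βxᵢ)/1 − β/9 = 0, so β = Σxᵢyᵢ / (Σxᵢ² + σ²/τ²).
Σxᵢyᵢ = 2·5 + 2·2 + 4·6 + 4·4 = 54; Σxᵢ² = 40; σ²/τ² = 1/9.
β̂_MAP = 54 / (40 + 1/9) = 54/(361/9) = 486/361 ≈ 1.346.

β̂_MAP = 1.346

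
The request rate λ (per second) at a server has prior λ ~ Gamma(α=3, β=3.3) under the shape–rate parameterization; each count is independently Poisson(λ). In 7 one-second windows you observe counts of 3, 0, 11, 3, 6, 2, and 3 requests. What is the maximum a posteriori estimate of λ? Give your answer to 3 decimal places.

λ̂_MAP = 2.913

Σxᵢ = 3+0+11+3+6+2+3 = 28, with n = 7.
Posterior ∝ λ^2e^(−3.3λ) · λ^28e^(−7λ) = λ^30e^(−10.3λ), i.e. Gamma(shape=31, rate=10.3).
The mode of a Gamma(a, b) with a ≥ 1 (shape–rate) is (a−1)/b = 30/10.3 ≈ 2.913.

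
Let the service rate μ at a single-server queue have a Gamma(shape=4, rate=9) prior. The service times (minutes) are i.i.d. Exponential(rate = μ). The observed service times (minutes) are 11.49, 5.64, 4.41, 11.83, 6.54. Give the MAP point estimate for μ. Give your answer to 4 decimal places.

μ̂_MAP = 0.1636

The Exponential(rate=μ) likelihood is ∝ μ^n e^(−μΣtᵢ). Here n = 5 and Σtᵢ = 11.49 + 5.64 + 4.41 + 11.83 + 6.54 = 39.91.
Posterior ∝ μ^3e^(−9μ) · μ^5e^(−39.91μ) = μ^8e^(−48.91μ), i.e. Gamma(9, 48.91).
Mode = (a−1)/b = 8/48.91 ≈ 0.1636.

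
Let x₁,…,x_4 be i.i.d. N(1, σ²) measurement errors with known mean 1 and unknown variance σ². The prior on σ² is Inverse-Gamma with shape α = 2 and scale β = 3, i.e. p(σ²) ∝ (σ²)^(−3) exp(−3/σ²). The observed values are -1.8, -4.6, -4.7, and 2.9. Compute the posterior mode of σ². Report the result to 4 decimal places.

σ̂²_MAP = 8.1300

Sum of squared deviations about the known mean: SS = (-1.8−1)² + (-4.6−1)² + (-4.7−1)² + (2.9−1)² = 75.3.
The Normal likelihood contributes (σ²)^(−n/2) exp(−SS/(2σ²)), so the posterior is Inverse-Gamma(α + n/2, β + SS/2) = Inverse-Gamma(4, 40.65).
The mode of Inverse-Gamma(a, b) is b/(a+1) = 40.65/5 ≈ 8.1300.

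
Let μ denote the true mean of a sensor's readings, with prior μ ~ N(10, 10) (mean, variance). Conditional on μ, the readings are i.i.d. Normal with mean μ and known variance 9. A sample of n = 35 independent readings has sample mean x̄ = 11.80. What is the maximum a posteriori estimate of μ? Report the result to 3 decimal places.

n = 35, x̄ = 11.80.
For a Normal prior and Normal likelihood with known variance, the posterior is Normal; its mode equals its mean, the precision-weighted average.
Prior precision 1/σ₀² = 1/10 = 0.1; data precision n/σ² = 35/9.
μ̂ = (0.1·10 + (35/9)·11.8) / (0.1 + 35/9) = (422/9)/(359/90) = 4220/359 ≈ 11.755.

μ̂_MAP = 11.755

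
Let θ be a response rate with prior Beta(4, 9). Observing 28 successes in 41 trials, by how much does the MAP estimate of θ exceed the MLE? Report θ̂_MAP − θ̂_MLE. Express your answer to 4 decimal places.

Posterior is Beta(32, 22); MAP = (32−1)/(54−2) = 31/52 ≈ 0.59615.
MLE ignores the prior: θ̂_MLE = k/n = 28/41 ≈ 0.68293.
Difference = 31/52 − 28/41 = -185/2132 ≈ -0.0868.

MAP − MLE = -0.0868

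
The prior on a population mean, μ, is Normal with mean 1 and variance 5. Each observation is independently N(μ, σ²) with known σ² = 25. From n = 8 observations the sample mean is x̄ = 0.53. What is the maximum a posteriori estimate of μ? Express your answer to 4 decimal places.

μ̂_MAP = 0.7108

n = 8, x̄ = 0.53.
For a Normal prior and Normal likelihood with known variance, the posterior is Normal; its mode equals its mean, the precision-weighted average.
Prior precision 1/σ₀² = 1/5 = 0.2; data precision n/σ² = 8/25 = 0.32.
μ̂ = (0.2·1 + 0.32·0.53) / (0.2 + 0.32) = 0.3696/0.52 = 231/325 ≈ 0.7108.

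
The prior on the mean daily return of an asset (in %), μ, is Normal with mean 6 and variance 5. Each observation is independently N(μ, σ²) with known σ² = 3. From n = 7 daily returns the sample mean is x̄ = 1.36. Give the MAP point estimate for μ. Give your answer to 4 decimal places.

n = 7, x̄ = 1.36.
For a Normal prior and Normal likelihood with known variance, the posterior is Normal; its mode equals its mean, the precision-weighted average.
Prior precision 1/σ₀² = 1/5 = 0.2; data precision n/σ² = 7/3.
μ̂ = (0.2·6 + (7/3)·1.36) / (0.2 + 7/3) = (328/75)/(38/15) = 164/95 ≈ 1.7263.

μ̂_MAP = 1.7263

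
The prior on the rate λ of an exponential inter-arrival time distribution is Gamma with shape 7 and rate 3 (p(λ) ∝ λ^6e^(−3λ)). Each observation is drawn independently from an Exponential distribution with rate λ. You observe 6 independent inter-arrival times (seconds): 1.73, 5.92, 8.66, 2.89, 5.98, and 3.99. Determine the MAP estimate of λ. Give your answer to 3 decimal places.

The Exponential(rate=λ) likelihood is ∝ λ^n e^(−λΣtᵢ). Here n = 6 and Σtᵢ = 1.73 + 5.92 + 8.66 + 2.89 + 5.98 + 3.99 = 29.17.
Posterior ∝ λ^6e^(−3λ) · λ^6e^(−29.17λ) = λ^12e^(−32.17λ), i.e. Gamma(13, 32.17).
Mode = (a−1)/b = 12/32.17 ≈ 0.373.

λ̂_MAP = 0.373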